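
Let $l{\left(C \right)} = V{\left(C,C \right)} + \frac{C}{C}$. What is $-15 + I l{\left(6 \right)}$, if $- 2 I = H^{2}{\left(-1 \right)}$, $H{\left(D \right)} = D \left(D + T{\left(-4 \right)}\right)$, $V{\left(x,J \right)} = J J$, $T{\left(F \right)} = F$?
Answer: $- \frac{955}{2} \approx -477.5$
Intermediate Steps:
$V{\left(x,J \right)} = J^{2}$
$l{\left(C \right)} = 1 + C^{2}$ ($l{\left(C \right)} = C^{2} + \frac{C}{C} = C^{2} + 1 = 1 + C^{2}$)
$H{\left(D \right)} = D \left(-4 + D\right)$ ($H{\left(D \right)} = D \left(D - 4\right) = D \left(-4 + D\right)$)
$I = - \frac{25}{2}$ ($I = - \frac{\left(- (-4 - 1)\right)^{2}}{2} = - \frac{\left(\left(-1\right) \left(-5\right)\right)^{2}}{2} = - \frac{5^{2}}{2} = \left(- \frac{1}{2}\right) 25 = - \frac{25}{2} \approx -12.5$)
$-15 + I l{\left(6 \right)} = -15 - \frac{25 \left(1 + 6^{2}\right)}{2} = -15 - \frac{25 \left(1 + 36\right)}{2} = -15 - \frac{925}{2} = - \frac{955}{2}$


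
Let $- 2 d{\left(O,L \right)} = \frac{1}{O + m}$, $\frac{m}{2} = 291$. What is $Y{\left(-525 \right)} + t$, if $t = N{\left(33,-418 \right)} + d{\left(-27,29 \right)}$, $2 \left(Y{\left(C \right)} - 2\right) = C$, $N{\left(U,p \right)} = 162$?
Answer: $- \frac{54668}{555} \approx -98.501$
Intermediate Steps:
$m = 582$ ($m = 2 \cdot 291 = 582$)
$d{\left(O,L \right)} = - \frac{1}{2 \left(582 + O\right)}$ ($d{\left(O,L \right)} = - \frac{1}{2 \left(O + 582\right)} = - \frac{1}{2 \left(582 + O\right)}$)
$Y{\left(C \right)} = 2 + \frac{C}{2}$
$t = \frac{179819}{1110}$ ($t = 162 - \frac{1}{1164 + 2 \left(-27\right)} = 162 - \frac{1}{1164 - 54} = 162 - \frac{1}{1110} = \frac{179819}{1110} \approx 162.0$)
$Y{\left(-525 \right)} + t = \left(2 + \frac{1}{2} \left(-525\right)\right) + \frac{179819}{1110} = \left(2 - \frac{525}{2}\right) + \frac{179819}{1110} = - \frac{521}{2} + \frac{179819}{1110} = - \frac{54668}{555}$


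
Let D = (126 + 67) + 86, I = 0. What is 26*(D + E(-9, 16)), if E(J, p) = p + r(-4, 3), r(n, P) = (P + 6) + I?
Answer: 7904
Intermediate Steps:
r(n, P) = 6 + P (r(n, P) = (P + 6) + 0 = (6 + P) + 0 = 6 + P)
E(J, p) = 9 + p (E(J, p) = p + (6 + 3) = p + 9 = 9 + p)
D = 279 (D = 193 + 86 = 279)
26*(D + E(-9, 16)) = 26*(279 + (9 + 16)) = 26*(279 + 25) = 26*304 = 7904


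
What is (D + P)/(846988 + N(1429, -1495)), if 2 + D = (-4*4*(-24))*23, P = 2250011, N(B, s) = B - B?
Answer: 2258841/846988 ≈ 2.6669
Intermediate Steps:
N(B, s) = 0
D = 8830 (D = -2 + (-4*4*(-24))*23 = -2 - 16*(-24)*23 = -2 + 384*23 = -2 + 8832 = 8830)
(D + P)/(846988 + N(1429, -1495)) = (8830 + 2250011)/(846988 + 0) = 2258841/846988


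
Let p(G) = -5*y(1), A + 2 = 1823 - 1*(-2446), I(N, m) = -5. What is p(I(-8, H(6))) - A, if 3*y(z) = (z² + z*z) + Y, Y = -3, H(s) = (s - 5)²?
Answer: -12796/3 ≈ -4265.3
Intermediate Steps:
H(s) = (-5 + s)²
y(z) = -1 + 2*z²/3 (y(z) = ((z² + z*z) - 3)/3 = ((z² + z²) - 3)/3 = (2*z² - 3)/3 = (-3 + 2*z²)/3 = -1 + 2*z²/3)
A = 4267 (A = -2 + (1823 - 1*(-2446)) = -2 + (1823 + 2446) = -2 + 4269 = 4267)
p(G) = 5/3 (p(G) = -5*(-1 + (⅔)*1²) = -5*(-1 + (⅔)*1) = -5*(-1 + ⅔) = -5*(-⅓) = 5/3)
p(I(-8, H(6))) - A = 5/3 - 1*4267 = 5/3 - 4267 = -12796/3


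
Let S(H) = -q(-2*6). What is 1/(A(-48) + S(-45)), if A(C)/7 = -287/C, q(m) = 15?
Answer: 48/1289 ≈ 0.037238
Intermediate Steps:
S(H) = -15 (S(H) = -1*15 = -15)
A(C) = -2009/C (A(C) = 7*(-287/C) = -2009/C)
1/(A(-48) + S(-45)) = 1/(-2009/(-48) - 15) = 1/(-2009*(-1/48) - 15) = 1/(2009/48 - 15) = 1/(1289/48) = 48/1289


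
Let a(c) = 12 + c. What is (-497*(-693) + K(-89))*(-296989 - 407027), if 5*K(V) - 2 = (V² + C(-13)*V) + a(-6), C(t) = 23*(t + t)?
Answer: -1255440756096/5 ≈ -2.5109e+11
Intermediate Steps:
C(t) = 46*t (C(t) = 23*(2*t) = 46*t)
K(V) = 8/5 - 598*V/5 + V²/5 (K(V) = ⅖ + ((V² + (46*(-13))*V) + (12 - 6))/5 = ⅖ + ((V² - 598*V) + 6)/5 = ⅖ + (6 + V² - 598*V)/5 = ⅖ + (6/5 - 598*V/5 + V²/5) = 8/5 - 598*V/5 + V²/5)
(-497*(-693) + K(-89))*(-296989 - 407027) = (-497*(-693) + (8/5 - 598/5*(-89) + (⅕)*(-89)²))*(-296989 - 407027) = (344421 + (8/5 + 53222/5 + (⅕)*7921))*(-704016) = (344421 + (8/5 + 53222/5 + 7921/5))*(-704016) = (344421 + 61151/5)*(-704016) = (1783256/5)*(-704016) = -1255440756096/5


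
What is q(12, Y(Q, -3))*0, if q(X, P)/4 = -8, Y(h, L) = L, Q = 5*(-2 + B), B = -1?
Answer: 0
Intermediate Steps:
Q = -15 (Q = 5*(-2 - 1) = 5*(-3) = -15)
q(X, P) = -32 (q(X, P) = 4*(-8) = -32)
q(12, Y(Q, -3))*0 = -32*0 = 0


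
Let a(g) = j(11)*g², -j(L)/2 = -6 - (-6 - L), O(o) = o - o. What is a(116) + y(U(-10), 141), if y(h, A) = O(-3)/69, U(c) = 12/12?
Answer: -296032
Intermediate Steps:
U(c) = 1 (U(c) = 12*(1/12) = 1)
O(o) = 0
y(h, A) = 0 (y(h, A) = 0/69 = 0*(1/69) = 0)
j(L) = -2*L (j(L) = -2*(-6 - (-6 - L)) = -2*(-6 + (6 + L)) = -2*L)
a(g) = -22*g² (a(g) = (-2*11)*g² = -22*g²)
a(116) + y(U(-10), 141) = -22*116² + 0 = -22*13456 + 0 = -296032 + 0 = -296032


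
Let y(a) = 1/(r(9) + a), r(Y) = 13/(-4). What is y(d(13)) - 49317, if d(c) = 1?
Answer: -443857/9 ≈ -49317.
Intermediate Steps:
r(Y) = -13/4 (r(Y) = 13*(-¼) = -13/4)
y(a) = 1/(-13/4 + a)
y(d(13)) - 49317 = 4/(-13 + 4*1) - 49317 = 4/(-13 + 4) - 49317 = 4/(-9) - 49317 = 4*(-⅑) - 49317 = -4/9 - 49317 = -443857/9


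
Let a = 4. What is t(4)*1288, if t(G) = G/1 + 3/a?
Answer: 6118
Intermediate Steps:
t(G) = ¾ + G (t(G) = G/1 + 3/4 = G*1 + 3*(¼) = G + ¾ = ¾ + G)
t(4)*1288 = (¾ + 4)*1288 = (19/4)*1288 = 6118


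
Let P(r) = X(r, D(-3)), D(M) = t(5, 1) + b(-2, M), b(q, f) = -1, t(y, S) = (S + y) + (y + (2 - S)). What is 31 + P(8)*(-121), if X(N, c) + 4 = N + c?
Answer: -1784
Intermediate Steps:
t(y, S) = 2 + 2*y (t(y, S) = (S + y) + (2 + y - S) = 2 + 2*y)
D(M) = 11 (D(M) = (2 + 2*5) - 1 = (2 + 10) - 1 = 12 - 1 = 11)
X(N, c) = -4 + N + c (X(N, c) = -4 + (N + c) = -4 + N + c)
P(r) = 7 + r (P(r) = -4 + r + 11 = 7 + r)
31 + P(8)*(-121) = 31 + (7 + 8)*(-121) = 31 + 15*(-121) = 31 - 1815 = -1784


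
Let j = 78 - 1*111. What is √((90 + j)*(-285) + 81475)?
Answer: √65230 ≈ 255.40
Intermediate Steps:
j = -33 (j = 78 - 111 = -33)
√((90 + j)*(-285) + 81475) = √((90 - 33)*(-285) + 81475) = √(57*(-285) + 81475) = √(-16245 + 81475) = √65230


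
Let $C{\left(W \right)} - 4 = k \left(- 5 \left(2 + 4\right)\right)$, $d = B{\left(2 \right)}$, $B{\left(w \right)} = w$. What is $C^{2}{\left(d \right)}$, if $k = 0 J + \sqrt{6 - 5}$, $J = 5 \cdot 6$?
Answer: $676$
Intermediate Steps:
$d = 2$
$J = 30$
$k = 1$ ($k = 0 \cdot 30 + \sqrt{6 - 5} = 0 + \sqrt{1} = 0 + 1 = 1$)
$C{\left(W \right)} = -26$ ($C{\left(W \right)} = 4 + 1 \left(- 5 \left(2 + 4\right)\right) = 4 + 1 \left(\left(-5\right) 6\right) = 4 + 1 \left(-30\right) = 4 - 30 = -26$)
$C^{2}{\left(d \right)} = \left(-26\right)^{2} = 676$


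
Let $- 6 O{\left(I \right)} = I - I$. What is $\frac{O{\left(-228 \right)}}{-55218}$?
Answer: $0$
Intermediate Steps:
$O{\left(I \right)} = 0$ ($O{\left(I \right)} = - \frac{I - I}{6} = \left(- \frac{1}{6}\right) 0 = 0$)
$\frac{O{\left(-228 \right)}}{-55218} = \frac{0}{-55218} = 0 \left(- \frac{1}{55218}\right) = 0$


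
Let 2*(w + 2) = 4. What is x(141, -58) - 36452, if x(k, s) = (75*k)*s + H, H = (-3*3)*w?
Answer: -649802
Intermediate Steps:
w = 0 (w = -2 + (½)*4 = -2 + 2 = 0)
H = 0 (H = -3*3*0 = -9*0 = 0)
x(k, s) = 75*k*s (x(k, s) = (75*k)*s + 0 = 75*k*s + 0 = 75*k*s)
x(141, -58) - 36452 = 75*141*(-58) - 36452 = -613350 - 36452 = -649802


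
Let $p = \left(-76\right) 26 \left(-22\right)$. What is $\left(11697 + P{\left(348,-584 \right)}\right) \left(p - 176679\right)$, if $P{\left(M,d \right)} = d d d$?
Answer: $26530173087449$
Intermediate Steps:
$P{\left(M,d \right)} = d^{3}$ ($P{\left(M,d \right)} = d^{2} d = d^{3}$)
$p = 43472$ ($p = \left(-1976\right) \left(-22\right) = 43472$)
$\left(11697 + P{\left(348,-584 \right)}\right) \left(p - 176679\right) = \left(11697 + \left(-584\right)^{3}\right) \left(43472 - 176679\right) = \left(11697 - 199176704\right) \left(-133207\right) = \left(-199165007\right) \left(-133207\right) = 26530173087449$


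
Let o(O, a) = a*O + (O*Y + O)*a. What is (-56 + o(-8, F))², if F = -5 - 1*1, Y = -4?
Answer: 23104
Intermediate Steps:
F = -6 (F = -5 - 1 = -6)
o(O, a) = -2*O*a (o(O, a) = a*O + (O*(-4) + O)*a = O*a + (-4*O + O)*a = O*a + (-3*O)*a = O*a - 3*O*a = -2*O*a)
(-56 + o(-8, F))² = (-56 - 2*(-8)*(-6))² = (-56 - 96)² = (-152)² = 23104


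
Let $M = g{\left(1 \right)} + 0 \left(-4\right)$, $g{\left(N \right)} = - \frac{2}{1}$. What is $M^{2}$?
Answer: $4$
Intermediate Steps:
$g{\left(N \right)} = -2$ ($g{\left(N \right)} = \left(-2\right) 1 = -2$)
$M = -2$ ($M = -2 + 0 \left(-4\right) = -2 + 0 = -2$)
$M^{2} = \left(-2\right)^{2} = 4$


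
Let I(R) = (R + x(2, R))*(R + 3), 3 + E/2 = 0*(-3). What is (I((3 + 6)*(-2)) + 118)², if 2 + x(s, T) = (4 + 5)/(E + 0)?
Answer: 776161/4 ≈ 1.9404e+5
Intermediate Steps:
E = -6 (E = -6 + 2*(0*(-3)) = -6 + 2*0 = -6 + 0 = -6)
x(s, T) = -7/2 (x(s, T) = -2 + (4 + 5)/(-6 + 0) = -2 + 9/(-6) = -2 + 9*(-⅙) = -2 - 3/2 = -7/2)
I(R) = (3 + R)*(-7/2 + R) (I(R) = (R - 7/2)*(R + 3) = (-7/2 + R)*(3 + R) = (3 + R)*(-7/2 + R))
(I((3 + 6)*(-2)) + 118)² = ((-21/2 + ((3 + 6)*(-2))² - (3 + 6)*(-2)/2) + 118)² = ((-21/2 + (9*(-2))² - 9*(-2)/2) + 118)² = ((-21/2 + (-18)² - ½*(-18)) + 118)² = ((-21/2 + 324 + 9) + 118)² = (645/2 + 118)² = (881/2)² = 776161/4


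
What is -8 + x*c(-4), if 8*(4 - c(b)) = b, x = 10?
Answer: 37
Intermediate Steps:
c(b) = 4 - b/8
-8 + x*c(-4) = -8 + 10*(4 - ⅛*(-4)) = -8 + 10*(4 + ½) = -8 + 10*(9/2) = -8 + 45 = 37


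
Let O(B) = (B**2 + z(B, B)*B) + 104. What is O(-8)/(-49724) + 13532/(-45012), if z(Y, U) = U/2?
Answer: -1374733/4512453 ≈ -0.30465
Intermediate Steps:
z(Y, U) = U/2 (z(Y, U) = U*(1/2) = U/2)
O(B) = 104 + 3*B**2/2 (O(B) = (B**2 + (B/2)*B) + 104 = (B**2 + B**2/2) + 104 = 3*B**2/2 + 104 = 104 + 3*B**2/2)
O(-8)/(-49724) + 13532/(-45012) = (104 + (3/2)*(-8)**2)/(-49724) + 13532/(-45012) = (104 + (3/2)*64)*(-1/49724) + 13532*(-1/45012) = (104 + 96)*(-1/49724) - 3383/11253 = 200*(-1/49724) - 3383/11253 = -50/12431 - 3383/11253 = -1374733/4512453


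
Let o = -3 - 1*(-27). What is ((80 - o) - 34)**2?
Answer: 484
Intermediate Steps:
o = 24 (o = -3 + 27 = 24)
((80 - o) - 34)**2 = ((80 - 1*24) - 34)**2 = ((80 - 24) - 34)**2 = (56 - 34)**2 = 22**2 = 484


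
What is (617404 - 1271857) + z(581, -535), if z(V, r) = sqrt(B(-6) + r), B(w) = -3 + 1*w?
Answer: -654453 + 4*I*sqrt(34) ≈ -6.5445e+5 + 23.324*I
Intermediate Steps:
B(w) = -3 + w
z(V, r) = sqrt(-9 + r) (z(V, r) = sqrt((-3 - 6) + r) = sqrt(-9 + r))
(617404 - 1271857) + z(581, -535) = (617404 - 1271857) + sqrt(-9 - 535) = -654453 + sqrt(-544) = -654453 + 4*I*sqrt(34)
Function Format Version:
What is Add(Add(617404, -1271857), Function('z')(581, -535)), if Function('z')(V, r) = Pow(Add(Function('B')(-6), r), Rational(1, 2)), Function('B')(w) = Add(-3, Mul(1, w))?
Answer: Add(-654453, Mul(4, I, Pow(34, Rational(1, 2)))) ≈ Add(-6.5445e+5, Mul(23.324, I))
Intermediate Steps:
Function('B')(w) = Add(-3, w)
Function('z')(V, r) = Pow(Add(-9, r), Rational(1, 2)) (Function('z')(V, r) = Pow(Add(Add(-3, -6), r), Rational(1, 2)) = Pow(Add(-9, r), Rational(1, 2)))
Add(Add(617404, -1271857), Function('z')(581, -535)) = Add(Add(617404, -1271857), Pow(Add(-9, -535), Rational(1, 2))) = Add(-654453, Pow(-544, Rational(1, 2))) = Add(-654453, Mul(4, I, Pow(34, Rational(1, 2))))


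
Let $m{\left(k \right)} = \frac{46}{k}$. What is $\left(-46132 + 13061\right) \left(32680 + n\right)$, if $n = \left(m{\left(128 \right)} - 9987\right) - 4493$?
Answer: $- \frac{38521861433}{64} \approx -6.019 \cdot 10^{8}$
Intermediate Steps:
$n = - \frac{926697}{64}$ ($n = \left(\frac{46}{128} - 9987\right) - 4493 = \left(46 \cdot \frac{1}{128} - 9987\right) - 4493 = \left(\frac{23}{64} - 9987\right) - 4493 = - \frac{639145}{64} - 4493 = - \frac{926697}{64} \approx -14480.0$)
$\left(-46132 + 13061\right) \left(32680 + n\right) = \left(-46132 + 13061\right) \left(32680 - \frac{926697}{64}\right) = \left(-33071\right) \frac{1164823}{64} = - \frac{38521861433}{64}$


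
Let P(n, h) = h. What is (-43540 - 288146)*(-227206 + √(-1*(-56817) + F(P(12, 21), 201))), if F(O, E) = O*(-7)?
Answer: 75361049316 - 331686*√56670 ≈ 7.5282e+10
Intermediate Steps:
F(O, E) = -7*O
(-43540 - 288146)*(-227206 + √(-1*(-56817) + F(P(12, 21), 201))) = (-43540 - 288146)*(-227206 + √(-1*(-56817) - 7*21)) = -331686*(-227206 + √(56817 - 147)) = -331686*(-227206 + √56670) = 75361049316 - 331686*√56670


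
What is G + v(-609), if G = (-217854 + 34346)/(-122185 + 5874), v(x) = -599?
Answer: -5345137/8947 ≈ -597.42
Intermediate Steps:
G = 14116/8947 (G = -183508/(-116311) = -183508*(-1/116311) = 14116/8947 ≈ 1.5777)
G + v(-609) = 14116/8947 - 599 = -5345137/8947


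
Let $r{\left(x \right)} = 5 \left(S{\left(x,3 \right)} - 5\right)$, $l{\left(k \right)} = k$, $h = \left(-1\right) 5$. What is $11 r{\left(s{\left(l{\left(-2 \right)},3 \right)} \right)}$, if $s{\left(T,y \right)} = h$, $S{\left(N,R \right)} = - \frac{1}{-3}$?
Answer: $- \frac{770}{3} \approx -256.67$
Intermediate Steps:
$S{\left(N,R \right)} = \frac{1}{3}$ ($S{\left(N,R \right)} = \left(-1\right) \left(- \frac{1}{3}\right) = \frac{1}{3}$)
$h = -5$
$s{\left(T,y \right)} = -5$
$r{\left(x \right)} = - \frac{70}{3}$ ($r{\left(x \right)} = 5 \left(\frac{1}{3} - 5\right) = 5 \left(- \frac{14}{3}\right) = - \frac{70}{3}$)
$11 r{\left(s{\left(l{\left(-2 \right)},3 \right)} \right)} = 11 \left(- \frac{70}{3}\right) = - \frac{770}{3}$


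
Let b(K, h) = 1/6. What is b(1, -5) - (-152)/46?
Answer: 479/138 ≈ 3.4710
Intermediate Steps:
b(K, h) = ⅙
b(1, -5) - (-152)/46 = ⅙ - (-152)/46 = ⅙ - 4*(-19/23) = ⅙ + 76/23 = 479/138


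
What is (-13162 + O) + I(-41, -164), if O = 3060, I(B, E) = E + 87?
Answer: -10179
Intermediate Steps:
I(B, E) = 87 + E
(-13162 + O) + I(-41, -164) = (-13162 + 3060) + (87 - 164) = -10102 - 77 = -10179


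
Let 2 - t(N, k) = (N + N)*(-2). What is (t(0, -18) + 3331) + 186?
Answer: 3519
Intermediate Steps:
t(N, k) = 2 + 4*N (t(N, k) = 2 - (N + N)*(-2) = 2 - 2*N*(-2) = 2 - (-4)*N = 2 + 4*N)
(t(0, -18) + 3331) + 186 = ((2 + 4*0) + 3331) + 186 = ((2 + 0) + 3331) + 186 = (2 + 3331) + 186 = 3333 + 186 = 3519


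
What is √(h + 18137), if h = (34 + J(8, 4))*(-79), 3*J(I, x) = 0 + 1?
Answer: √138822/3 ≈ 124.20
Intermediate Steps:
J(I, x) = ⅓ (J(I, x) = (0 + 1)/3 = (⅓)*1 = ⅓)
h = -8137/3 (h = (34 + ⅓)*(-79) = (103/3)*(-79) = -8137/3 ≈ -2712.3)
√(h + 18137) = √(-8137/3 + 18137) = √(46274/3) = √138822/3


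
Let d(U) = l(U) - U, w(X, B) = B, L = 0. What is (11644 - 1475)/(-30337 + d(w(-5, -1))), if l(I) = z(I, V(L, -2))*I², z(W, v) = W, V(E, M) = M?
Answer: -10169/30337 ≈ -0.33520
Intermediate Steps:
l(I) = I³ (l(I) = I*I² = I³)
d(U) = U³ - U
(11644 - 1475)/(-30337 + d(w(-5, -1))) = (11644 - 1475)/(-30337 + ((-1)³ - 1*(-1))) = 10169/(-30337 + (-1 + 1)) = 10169/(-30337 + 0) = 10169/(-30337) = 10169*(-1/30337) = -10169/30337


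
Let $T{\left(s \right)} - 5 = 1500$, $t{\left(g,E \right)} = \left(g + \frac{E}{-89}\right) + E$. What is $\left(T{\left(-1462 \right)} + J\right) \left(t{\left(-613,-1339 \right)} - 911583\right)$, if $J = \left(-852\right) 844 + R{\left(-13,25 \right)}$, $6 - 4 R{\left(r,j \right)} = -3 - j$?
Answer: $\frac{58341157624062}{89} \approx 6.5552 \cdot 10^{11}$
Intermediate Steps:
$t{\left(g,E \right)} = g + \frac{88 E}{89}$ ($t{\left(g,E \right)} = \left(g + E \left(- \frac{1}{89}\right)\right) + E = \left(g - \frac{E}{89}\right) + E = g + \frac{88 E}{89}$)
$R{\left(r,j \right)} = \frac{9}{4} + \frac{j}{4}$ ($R{\left(r,j \right)} = \frac{3}{2} - \frac{-3 - j}{4} = \frac{3}{2} + \left(\frac{3}{4} + \frac{j}{4}\right) = \frac{9}{4} + \frac{j}{4}$)
$T{\left(s \right)} = 1505$ ($T{\left(s \right)} = 5 + 1500 = 1505$)
$J = - \frac{1438159}{2}$ ($J = \left(-852\right) 844 + \left(\frac{9}{4} + \frac{1}{4} \cdot 25\right) = -719088 + \left(\frac{9}{4} + \frac{25}{4}\right) = -719088 + \frac{17}{2} = - \frac{1438159}{2} \approx -7.1908 \cdot 10^{5}$)
$\left(T{\left(-1462 \right)} + J\right) \left(t{\left(-613,-1339 \right)} - 911583\right) = \left(1505 - \frac{1438159}{2}\right) \left(\left(-613 + \frac{88}{89} \left(-1339\right)\right) - 911583\right) = - \frac{1435149 \left(\left(-613 - \frac{117832}{89}\right) - 911583\right)}{2} = - \frac{1435149 \left(- \frac{172389}{89} - 911583\right)}{2} = \left(- \frac{1435149}{2}\right) \left(- \frac{81303276}{89}\right) = \frac{58341157624062}{89}$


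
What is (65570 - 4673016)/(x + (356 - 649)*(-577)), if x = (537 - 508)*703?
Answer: -2303723/94724 ≈ -24.320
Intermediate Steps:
x = 20387 (x = 29*703 = 20387)
(65570 - 4673016)/(x + (356 - 649)*(-577)) = (65570 - 4673016)/(20387 + (356 - 649)*(-577)) = -4607446/(20387 - 293*(-577)) = -4607446/(20387 + 169061) = -4607446/189448 = -4607446*1/189448 = -2303723/94724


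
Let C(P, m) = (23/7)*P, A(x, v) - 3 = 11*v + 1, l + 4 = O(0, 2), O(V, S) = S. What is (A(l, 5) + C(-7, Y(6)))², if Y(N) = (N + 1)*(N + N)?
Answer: 1296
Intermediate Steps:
l = -2 (l = -4 + 2 = -2)
A(x, v) = 4 + 11*v (A(x, v) = 3 + (11*v + 1) = 3 + (1 + 11*v) = 4 + 11*v)
Y(N) = 2*N*(1 + N) (Y(N) = (1 + N)*(2*N) = 2*N*(1 + N))
C(P, m) = 23*P/7 (C(P, m) = (23*(⅐))*P = 23*P/7)
(A(l, 5) + C(-7, Y(6)))² = ((4 + 11*5) + (23/7)*(-7))² = ((4 + 55) - 23)² = (59 - 23)² = 36² = 1296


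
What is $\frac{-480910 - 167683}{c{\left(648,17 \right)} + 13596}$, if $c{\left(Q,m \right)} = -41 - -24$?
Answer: $- \frac{648593}{13579} \approx -47.764$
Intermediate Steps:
$c{\left(Q,m \right)} = -17$ ($c{\left(Q,m \right)} = -41 + 24 = -17$)
$\frac{-480910 - 167683}{c{\left(648,17 \right)} + 13596} = \frac{-480910 - 167683}{-17 + 13596} = - \frac{648593}{13579}$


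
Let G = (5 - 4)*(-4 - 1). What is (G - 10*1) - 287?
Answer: -302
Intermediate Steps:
G = -5 (G = 1*(-5) = -5)
(G - 10*1) - 287 = (-5 - 10*1) - 287 = (-5 - 10) - 287 = -15 - 287 = -302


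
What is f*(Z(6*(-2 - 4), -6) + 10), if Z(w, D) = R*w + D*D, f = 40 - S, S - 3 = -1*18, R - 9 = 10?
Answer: -35090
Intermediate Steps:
R = 19 (R = 9 + 10 = 19)
S = -15 (S = 3 - 1*18 = 3 - 18 = -15)
f = 55 (f = 40 - 1*(-15) = 40 + 15 = 55)
Z(w, D) = D² + 19*w (Z(w, D) = 19*w + D*D = 19*w + D² = D² + 19*w)
f*(Z(6*(-2 - 4), -6) + 10) = 55*(((-6)² + 19*(6*(-2 - 4))) + 10) = 55*((36 + 19*(6*(-6))) + 10) = 55*((36 + 19*(-36)) + 10) = 55*((36 - 684) + 10) = 55*(-648 + 10) = 55*(-638) = -35090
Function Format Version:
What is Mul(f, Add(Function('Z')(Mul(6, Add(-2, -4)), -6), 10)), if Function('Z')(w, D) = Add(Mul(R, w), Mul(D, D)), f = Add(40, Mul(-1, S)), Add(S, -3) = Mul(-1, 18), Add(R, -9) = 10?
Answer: -35090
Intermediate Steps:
R = 19 (R = Add(9, 10) = 19)
S = -15 (S = Add(3, Mul(-1, 18)) = Add(3, -18) = -15)
f = 55 (f = Add(40, Mul(-1, -15)) = Add(40, 15) = 55)
Function('Z')(w, D) = Add(Pow(D, 2), Mul(19, w)) (Function('Z')(w, D) = Add(Mul(19, w), Mul(D, D)) = Add(Mul(19, w), Pow(D, 2)) = Add(Pow(D, 2), Mul(19, w)))
Mul(f, Add(Function('Z')(Mul(6, Add(-2, -4)), -6), 10)) = Mul(55, Add(Add(Pow(-6, 2), Mul(19, Mul(6, Add(-2, -4)))), 10)) = Mul(55, Add(Add(36, Mul(19, Mul(6, -6))), 10)) = Mul(55, Add(Add(36, Mul(19, -36)), 10)) = Mul(55, Add(Add(36, -684), 10)) = Mul(55, Add(-648, 10)) = Mul(55, -638) = -35090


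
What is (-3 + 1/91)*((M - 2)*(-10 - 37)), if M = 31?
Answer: 370736/91 ≈ 4074.0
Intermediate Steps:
(-3 + 1/91)*((M - 2)*(-10 - 37)) = (-3 + 1/91)*((31 - 2)*(-10 - 37)) = (-3 + 1/91)*(29*(-47)) = -272/91*(-1363) = 370736/91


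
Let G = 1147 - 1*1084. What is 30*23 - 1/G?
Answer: 43469/63 ≈ 689.98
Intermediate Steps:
G = 63 (G = 1147 - 1084 = 63)
30*23 - 1/G = 30*23 - 1/63 = 690 - 1*1/63 = 690 - 1/63 = 43469/63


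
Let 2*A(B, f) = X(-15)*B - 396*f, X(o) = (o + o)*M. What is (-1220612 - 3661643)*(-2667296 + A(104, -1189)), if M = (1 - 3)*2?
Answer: 11842563724670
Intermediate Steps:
M = -4 (M = -2*2 = -4)
X(o) = -8*o (X(o) = (o + o)*(-4) = (2*o)*(-4) = -8*o)
A(B, f) = -198*f + 60*B (A(B, f) = ((-8*(-15))*B - 396*f)/2 = (120*B - 396*f)/2 = (-396*f + 120*B)/2 = -198*f + 60*B)
(-1220612 - 3661643)*(-2667296 + A(104, -1189)) = (-1220612 - 3661643)*(-2667296 + (-198*(-1189) + 60*104)) = -4882255*(-2667296 + (235422 + 6240)) = -4882255*(-2667296 + 241662) = -4882255*(-2425634) = 11842563724670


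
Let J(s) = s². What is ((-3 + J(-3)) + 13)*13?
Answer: 247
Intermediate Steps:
((-3 + J(-3)) + 13)*13 = ((-3 + (-3)²) + 13)*13 = ((-3 + 9) + 13)*13 = (6 + 13)*13 = 19*13 = 247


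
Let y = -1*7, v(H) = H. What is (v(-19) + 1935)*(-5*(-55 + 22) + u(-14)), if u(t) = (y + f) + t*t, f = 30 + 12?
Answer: 758736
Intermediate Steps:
f = 42
y = -7
u(t) = 35 + t² (u(t) = (-7 + 42) + t*t = 35 + t²)
(v(-19) + 1935)*(-5*(-55 + 22) + u(-14)) = (-19 + 1935)*(-5*(-55 + 22) + (35 + (-14)²)) = 1916*(-5*(-33) + (35 + 196)) = 1916*(165 + 231) = 1916*396 = 758736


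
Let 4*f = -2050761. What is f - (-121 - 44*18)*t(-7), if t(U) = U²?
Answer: -1871813/4 ≈ -4.6795e+5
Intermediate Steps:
f = -2050761/4 (f = (¼)*(-2050761) = -2050761/4 ≈ -5.1269e+5)
f - (-121 - 44*18)*t(-7) = -2050761/4 - (-121 - 44*18)*(-7)² = -2050761/4 - (-121 - 792)*49 = -2050761/4 - (-913)*49 = -2050761/4 - 1*(-44737) = -2050761/4 + 44737 = -1871813/4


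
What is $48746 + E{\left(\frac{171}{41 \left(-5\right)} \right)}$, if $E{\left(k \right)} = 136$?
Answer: $48882$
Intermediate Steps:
$48746 + E{\left(\frac{171}{41 \left(-5\right)} \right)} = 48746 + 136 = 48882$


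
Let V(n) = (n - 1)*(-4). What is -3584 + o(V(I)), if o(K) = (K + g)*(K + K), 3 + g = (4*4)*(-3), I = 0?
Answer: -3960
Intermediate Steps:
V(n) = 4 - 4*n (V(n) = (-1 + n)*(-4) = 4 - 4*n)
g = -51 (g = -3 + (4*4)*(-3) = -3 + 16*(-3) = -3 - 48 = -51)
o(K) = 2*K*(-51 + K) (o(K) = (K - 51)*(K + K) = (-51 + K)*(2*K) = 2*K*(-51 + K))
-3584 + o(V(I)) = -3584 + 2*(4 - 4*0)*(-51 + (4 - 4*0)) = -3584 + 2*(4 + 0)*(-51 + (4 + 0)) = -3584 + 2*4*(-51 + 4) = -3584 + 2*4*(-47) = -3584 - 376 = -3960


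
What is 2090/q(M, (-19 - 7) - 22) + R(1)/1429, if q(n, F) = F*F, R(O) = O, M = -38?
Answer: 1494457/1646208 ≈ 0.90782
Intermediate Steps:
q(n, F) = F²
2090/q(M, (-19 - 7) - 22) + R(1)/1429 = 2090/(((-19 - 7) - 22)²) + 1/1429 = 2090/((-26 - 22)²) + 1*(1/1429) = 2090/((-48)²) + 1/1429 = 2090/2304 + 1/1429 = 2090*(1/2304) + 1/1429 = 1045/1152 + 1/1429 = 1494457/1646208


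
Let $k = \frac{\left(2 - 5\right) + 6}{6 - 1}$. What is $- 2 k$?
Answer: $- \frac{6}{5} \approx -1.2$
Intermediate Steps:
$k = \frac{3}{5}$ ($k = \frac{\left(2 - 5\right) + 6}{5} = \left(-3 + 6\right) \frac{1}{5} = 3 \cdot \frac{1}{5} = \frac{3}{5} \approx 0.6$)
$- 2 k = \left(-2\right) \frac{3}{5} = - \frac{6}{5}$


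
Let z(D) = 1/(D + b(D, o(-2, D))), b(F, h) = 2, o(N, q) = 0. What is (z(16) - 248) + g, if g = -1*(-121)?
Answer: -2285/18 ≈ -126.94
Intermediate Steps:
z(D) = 1/(2 + D) (z(D) = 1/(D + 2) = 1/(2 + D))
g = 121
(z(16) - 248) + g = (1/(2 + 16) - 248) + 121 = (1/18 - 248) + 121 = -4463/18 + 121 = -2285/18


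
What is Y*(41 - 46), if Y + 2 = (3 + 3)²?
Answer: -170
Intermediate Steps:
Y = 34 (Y = -2 + (3 + 3)² = -2 + 6² = -2 + 36 = 34)
Y*(41 - 46) = 34*(41 - 46) = 34*(-5) = -170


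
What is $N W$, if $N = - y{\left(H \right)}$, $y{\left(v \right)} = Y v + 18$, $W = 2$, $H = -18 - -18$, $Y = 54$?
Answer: $-36$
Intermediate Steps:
$H = 0$ ($H = -18 + 18 = 0$)
$y{\left(v \right)} = 18 + 54 v$ ($y{\left(v \right)} = 54 v + 18 = 18 + 54 v$)
$N = -18$ ($N = - (18 + 54 \cdot 0) = - (18 + 0) = \left(-1\right) 18 = -18$)
$N W = \left(-18\right) 2 = -36$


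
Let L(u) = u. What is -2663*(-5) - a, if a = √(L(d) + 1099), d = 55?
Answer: 13315 - √1154 ≈ 13281.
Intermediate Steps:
a = √1154 (a = √(55 + 1099) = √1154 ≈ 33.971)
-2663*(-5) - a = -2663*(-5) - √1154 = 13315 - √1154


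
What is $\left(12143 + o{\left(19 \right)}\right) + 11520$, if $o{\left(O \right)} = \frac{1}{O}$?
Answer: $\frac{449598}{19} \approx 23663.0$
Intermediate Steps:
$\left(12143 + o{\left(19 \right)}\right) + 11520 = \left(12143 + \frac{1}{19}\right) + 11520 = \frac{230718}{19} + 11520 = \frac{449598}{19}$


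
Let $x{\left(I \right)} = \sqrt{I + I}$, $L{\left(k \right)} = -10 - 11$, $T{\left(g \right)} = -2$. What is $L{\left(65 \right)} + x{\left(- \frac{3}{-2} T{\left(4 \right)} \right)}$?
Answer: $-21 + i \sqrt{6} \approx -21.0 + 2.4495 i$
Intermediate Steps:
$L{\left(k \right)} = -21$
$x{\left(I \right)} = \sqrt{2} \sqrt{I}$ ($x{\left(I \right)} = \sqrt{2 I} = \sqrt{2} \sqrt{I}$)
$L{\left(65 \right)} + x{\left(- \frac{3}{-2} T{\left(4 \right)} \right)} = -21 + \sqrt{2} \sqrt{- \frac{3}{-2} \left(-2\right)} = -21 + \sqrt{2} \sqrt{\left(-3\right) \left(- \frac{1}{2}\right) \left(-2\right)} = -21 + \sqrt{2} \sqrt{\frac{3}{2} \left(-2\right)} = -21 + \sqrt{2} \sqrt{-3} = -21 + \sqrt{2} i \sqrt{3} = -21 + i \sqrt{6}$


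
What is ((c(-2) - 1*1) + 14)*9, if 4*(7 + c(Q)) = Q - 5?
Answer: 153/4 ≈ 38.250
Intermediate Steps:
c(Q) = -33/4 + Q/4 (c(Q) = -7 + (Q - 5)/4 = -7 + (-5 + Q)/4 = -7 + (-5/4 + Q/4) = -33/4 + Q/4)
((c(-2) - 1*1) + 14)*9 = (((-33/4 + (1/4)*(-2)) - 1*1) + 14)*9 = (((-33/4 - 1/2) - 1) + 14)*9 = ((-35/4 - 1) + 14)*9 = (-39/4 + 14)*9 = (17/4)*9 = 153/4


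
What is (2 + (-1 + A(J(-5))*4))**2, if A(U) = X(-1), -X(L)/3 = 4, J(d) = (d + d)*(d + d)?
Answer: 2209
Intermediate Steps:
J(d) = 4*d**2 (J(d) = (2*d)*(2*d) = 4*d**2)
X(L) = -12 (X(L) = -3*4 = -12)
A(U) = -12
(2 + (-1 + A(J(-5))*4))**2 = (2 + (-1 - 12*4))**2 = (2 + (-1 - 48))**2 = (2 - 49)**2 = (-47)**2 = 2209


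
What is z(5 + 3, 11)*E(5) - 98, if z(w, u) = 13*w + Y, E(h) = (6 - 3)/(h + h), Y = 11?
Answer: -127/2 ≈ -63.500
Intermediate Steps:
E(h) = 3/(2*h) (E(h) = 3/((2*h)) = 3*(1/(2*h)) = 3/(2*h))
z(w, u) = 11 + 13*w (z(w, u) = 13*w + 11 = 11 + 13*w)
z(5 + 3, 11)*E(5) - 98 = (11 + 13*(5 + 3))*((3/2)/5) - 98 = (11 + 13*8)*((3/2)*(1/5)) - 98 = (11 + 104)*(3/10) - 98 = 115*(3/10) - 98 = 69/2 - 98 = -127/2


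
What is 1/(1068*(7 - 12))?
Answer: -1/5340 ≈ -0.00018727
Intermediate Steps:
1/(1068*(7 - 12)) = 1/(1068*(-5)) = 1/(-5340) = -1/5340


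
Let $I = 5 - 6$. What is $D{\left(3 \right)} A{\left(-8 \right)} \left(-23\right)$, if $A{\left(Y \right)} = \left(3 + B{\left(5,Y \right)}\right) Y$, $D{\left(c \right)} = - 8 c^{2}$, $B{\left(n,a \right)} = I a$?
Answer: $-145728$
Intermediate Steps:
$I = -1$ ($I = 5 - 6 = -1$)
$B{\left(n,a \right)} = - a$
$A{\left(Y \right)} = Y \left(3 - Y\right)$ ($A{\left(Y \right)} = \left(3 - Y\right) Y = Y \left(3 - Y\right)$)
$D{\left(3 \right)} A{\left(-8 \right)} \left(-23\right) = - 8 \cdot 3^{2} \left(- 8 \left(3 - -8\right)\right) \left(-23\right) = \left(-8\right) 9 \left(- 8 \left(3 + 8\right)\right) \left(-23\right) = - 72 \left(\left(-8\right) 11\right) \left(-23\right) = \left(-72\right) \left(-88\right) \left(-23\right) = 6336 \left(-23\right) = -145728$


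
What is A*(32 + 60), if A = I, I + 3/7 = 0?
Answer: -276/7 ≈ -39.429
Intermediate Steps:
I = -3/7 (I = -3/7 + 0 = -3/7 ≈ -0.42857)
A = -3/7 ≈ -0.42857
A*(32 + 60) = -3*(32 + 60)/7 = -3/7*92 = -276/7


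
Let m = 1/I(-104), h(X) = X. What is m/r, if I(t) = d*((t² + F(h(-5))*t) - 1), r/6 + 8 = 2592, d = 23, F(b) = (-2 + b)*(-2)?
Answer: 1/3337344528 ≈ 2.9964e-10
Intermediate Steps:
F(b) = 4 - 2*b
r = 15504 (r = -48 + 6*2592 = -48 + 15552 = 15504)
I(t) = -23 + 23*t² + 322*t (I(t) = 23*((t² + (4 - 2*(-5))*t) - 1) = 23*((t² + (4 + 10)*t) - 1) = 23*((t² + 14*t) - 1) = 23*(-1 + t² + 14*t) = -23 + 23*t² + 322*t)
m = 1/215257 (m = 1/(-23 + 23*(-104)² + 322*(-104)) = 1/(-23 + 23*10816 - 33488) = 1/(-23 + 248768 - 33488) = 1/215257 ≈ 4.6456e-6)
m/r = (1/215257)/15504 = (1/215257)*(1/15504) = 1/3337344528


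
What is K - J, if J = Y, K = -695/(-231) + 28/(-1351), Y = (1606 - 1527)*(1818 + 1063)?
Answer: -10146913006/44583 ≈ -2.2760e+5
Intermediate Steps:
Y = 227599 (Y = 79*2881 = 227599)
K = 133211/44583 (K = -695*(-1/231) + 28*(-1/1351) = 695/231 - 4/193 = 133211/44583 ≈ 2.9879)
J = 227599
K - J = 133211/44583 - 1*227599 = 133211/44583 - 227599 = -10146913006/44583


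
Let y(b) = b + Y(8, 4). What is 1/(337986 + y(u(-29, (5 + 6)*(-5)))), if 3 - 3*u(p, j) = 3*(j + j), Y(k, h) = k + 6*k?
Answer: 1/338153 ≈ 2.9572e-6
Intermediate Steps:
Y(k, h) = 7*k
u(p, j) = 1 - 2*j (u(p, j) = 1 - (j + j) = 1 - 2*j)
y(b) = 56 + b (y(b) = b + 7*8 = b + 56 = 56 + b)
1/(337986 + y(u(-29, (5 + 6)*(-5)))) = 1/(337986 + (56 + (1 - 2*(5 + 6)*(-5)))) = 1/(337986 + (56 + (1 - 22*(-5)))) = 1/(337986 + (56 + (1 - 2*(-55)))) = 1/(337986 + (56 + (1 + 110))) = 1/(337986 + (56 + 111)) = 1/(337986 + 167) = 1/338153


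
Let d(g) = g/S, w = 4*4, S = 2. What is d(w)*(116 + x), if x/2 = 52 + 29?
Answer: 2224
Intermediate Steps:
w = 16
d(g) = g/2
x = 162 (x = 2*(52 + 29) = 2*81 = 162)
d(w)*(116 + x) = ((½)*16)*(116 + 162) = 8*278 = 2224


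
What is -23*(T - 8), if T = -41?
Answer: 1127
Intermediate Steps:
-23*(T - 8) = -23*(-41 - 8) = -23*(-49) = 1127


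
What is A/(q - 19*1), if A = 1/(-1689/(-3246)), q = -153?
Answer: -541/48418 ≈ -0.011174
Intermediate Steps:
A = 1082/563 (A = 1/(-1689*(-1/3246)) = 1/(563/1082) = 1082/563 ≈ 1.9218)
A/(q - 19*1) = 1082/(563*(-153 - 19*1)) = 1082/(563*(-153 - 19)) = (1082/563)/(-172) = (1082/563)*(-1/172) = -541/48418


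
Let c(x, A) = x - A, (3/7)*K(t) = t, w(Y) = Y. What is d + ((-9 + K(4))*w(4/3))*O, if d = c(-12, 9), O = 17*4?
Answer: 83/9 ≈ 9.2222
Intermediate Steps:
K(t) = 7*t/3
O = 68
d = -21 (d = -12 - 1*9 = -12 - 9 = -21)
d + ((-9 + K(4))*w(4/3))*O = -21 + ((-9 + (7/3)*4)*(4/3))*68 = -21 + ((-9 + 28/3)*(4*(1/3)))*68 = -21 + ((1/3)*(4/3))*68 = -21 + (4/9)*68 = -21 + 272/9 = 83/9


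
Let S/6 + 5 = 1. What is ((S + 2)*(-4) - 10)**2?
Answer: 6084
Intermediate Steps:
S = -24 (S = -30 + 6*1 = -30 + 6 = -24)
((S + 2)*(-4) - 10)**2 = ((-24 + 2)*(-4) - 10)**2 = (-22*(-4) - 10)**2 = (88 - 10)**2 = 78**2 = 6084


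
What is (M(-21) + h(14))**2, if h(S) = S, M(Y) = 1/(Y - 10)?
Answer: 187489/961 ≈ 195.10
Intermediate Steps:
M(Y) = 1/(-10 + Y)
(M(-21) + h(14))**2 = (1/(-10 - 21) + 14)**2 = (1/(-31) + 14)**2 = (-1/31 + 14)**2 = (433/31)**2 = 187489/961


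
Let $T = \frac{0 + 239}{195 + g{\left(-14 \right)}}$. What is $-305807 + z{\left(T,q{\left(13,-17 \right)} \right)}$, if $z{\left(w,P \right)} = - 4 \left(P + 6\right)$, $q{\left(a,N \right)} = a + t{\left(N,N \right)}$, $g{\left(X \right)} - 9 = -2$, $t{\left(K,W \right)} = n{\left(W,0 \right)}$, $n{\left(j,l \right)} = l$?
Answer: $-305883$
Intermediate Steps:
$t{\left(K,W \right)} = 0$
$g{\left(X \right)} = 7$ ($g{\left(X \right)} = 9 - 2 = 7$)
$q{\left(a,N \right)} = a$ ($q{\left(a,N \right)} = a + 0 = a$)
$T = \frac{239}{202}$ ($T = \frac{0 + 239}{195 + 7} = \frac{239}{202} \approx 1.1832$)
$z{\left(w,P \right)} = -24 - 4 P$ ($z{\left(w,P \right)} = - 4 \left(6 + P\right) = -24 - 4 P$)
$-305807 + z{\left(T,q{\left(13,-17 \right)} \right)} = -305807 - 76 = -305883$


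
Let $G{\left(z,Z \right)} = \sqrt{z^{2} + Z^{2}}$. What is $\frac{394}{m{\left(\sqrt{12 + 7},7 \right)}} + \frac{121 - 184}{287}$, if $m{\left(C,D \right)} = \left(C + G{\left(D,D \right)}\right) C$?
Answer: $\frac{- 1197 \sqrt{2} + 15983 \sqrt{19}}{779 \left(\sqrt{19} + 7 \sqrt{2}\right)} \approx 6.1199$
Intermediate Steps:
$G{\left(z,Z \right)} = \sqrt{Z^{2} + z^{2}}$
$m{\left(C,D \right)} = C \left(C + \sqrt{2} \sqrt{D^{2}}\right)$ ($m{\left(C,D \right)} = \left(C + \sqrt{D^{2} + D^{2}}\right) C = \left(C + \sqrt{2 D^{2}}\right) C = \left(C + \sqrt{2} \sqrt{D^{2}}\right) C = C \left(C + \sqrt{2} \sqrt{D^{2}}\right)$)
$\frac{394}{m{\left(\sqrt{12 + 7},7 \right)}} + \frac{121 - 184}{287} = \frac{394}{\sqrt{12 + 7} \left(\sqrt{12 + 7} + \sqrt{2} \sqrt{7^{2}}\right)} + \frac{121 - 184}{287} = \frac{394}{\sqrt{19} \left(\sqrt{19} + \sqrt{2} \sqrt{49}\right)} - \frac{9}{41} = \frac{394}{\sqrt{19} \left(\sqrt{19} + \sqrt{2} \cdot 7\right)} - \frac{9}{41} = \frac{394}{\sqrt{19} \left(\sqrt{19} + 7 \sqrt{2}\right)} - \frac{9}{41} = 394 \frac{\sqrt{19}}{19 \left(\sqrt{19} + 7 \sqrt{2}\right)} - \frac{9}{41} = \frac{394 \sqrt{19}}{19 \left(\sqrt{19} + 7 \sqrt{2}\right)} - \frac{9}{41} = - \frac{9}{41} + \frac{394 \sqrt{19}}{19 \left(\sqrt{19} + 7 \sqrt{2}\right)}$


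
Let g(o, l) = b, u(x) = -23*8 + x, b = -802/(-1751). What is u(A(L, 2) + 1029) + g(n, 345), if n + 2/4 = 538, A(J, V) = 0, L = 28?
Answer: 1480397/1751 ≈ 845.46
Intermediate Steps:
n = 1075/2 (n = -1/2 + 538 = 1075/2 ≈ 537.50)
b = 802/1751 (b = -802*(-1/1751) = 802/1751 ≈ 0.45802)
u(x) = -184 + x
g(o, l) = 802/1751
u(A(L, 2) + 1029) + g(n, 345) = (-184 + (0 + 1029)) + 802/1751 = (-184 + 1029) + 802/1751 = 845 + 802/1751 = 1480397/1751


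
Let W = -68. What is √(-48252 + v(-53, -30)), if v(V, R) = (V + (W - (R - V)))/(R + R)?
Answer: 4*I*√75390/5 ≈ 219.66*I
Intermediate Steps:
v(V, R) = (-68 - R + 2*V)/(2*R) (v(V, R) = (V + (-68 - (R - V)))/(R + R) = (V + (-68 + (V - R)))/((2*R)) = (V + (-68 + V - R))*(1/(2*R)) = (-68 - R + 2*V)*(1/(2*R)) = (-68 - R + 2*V)/(2*R))
√(-48252 + v(-53, -30)) = √(-48252 + (-34 - 53 - ½*(-30))/(-30)) = √(-48252 - (-34 - 53 + 15)/30) = √(-48252 - 1/30*(-72)) = √(-48252 + 12/5) = √(-241248/5) = 4*I*√75390/5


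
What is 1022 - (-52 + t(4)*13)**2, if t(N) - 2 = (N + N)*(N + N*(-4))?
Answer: -1622054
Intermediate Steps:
t(N) = 2 - 6*N**2 (t(N) = 2 + (N + N)*(N + N*(-4)) = 2 + (2*N)*(N - 4*N) = 2 + (2*N)*(-3*N) = 2 - 6*N**2)
1022 - (-52 + t(4)*13)**2 = 1022 - (-52 + (2 - 6*4**2)*13)**2 = 1022 - (-52 + (2 - 6*16)*13)**2 = 1022 - (-52 + (2 - 96)*13)**2 = 1022 - (-52 - 94*13)**2 = 1022 - (-52 - 1222)**2 = 1022 - 1*(-1274)**2 = 1022 - 1*1623076 = 1022 - 1623076 = -1622054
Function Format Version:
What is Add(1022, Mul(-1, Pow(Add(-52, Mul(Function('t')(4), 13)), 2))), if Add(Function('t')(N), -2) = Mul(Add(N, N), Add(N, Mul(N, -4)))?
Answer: -1622054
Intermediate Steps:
Function('t')(N) = Add(2, Mul(-6, Pow(N, 2))) (Function('t')(N) = Add(2, Mul(Add(N, N), Add(N, Mul(N, -4)))) = Add(2, Mul(Mul(2, N), Add(N, Mul(-4, N)))) = Add(2, Mul(Mul(2, N), Mul(-3, N))) = Add(2, Mul(-6, Pow(N, 2))))
Add(1022, Mul(-1, Pow(Add(-52, Mul(Function('t')(4), 13)), 2))) = Add(1022, Mul(-1, Pow(Add(-52, Mul(Add(2, Mul(-6, Pow(4, 2))), 13)), 2))) = Add(1022, Mul(-1, Pow(Add(-52, Mul(Add(2, Mul(-6, 16)), 13)), 2))) = Add(1022, Mul(-1, Pow(Add(-52, Mul(Add(2, -96), 13)), 2))) = Add(1022, Mul(-1, Pow(Add(-52, Mul(-94, 13)), 2))) = Add(1022, Mul(-1, Pow(Add(-52, -1222), 2))) = Add(1022, Mul(-1, Pow(-1274, 2))) = Add(1022, Mul(-1, 1623076)) = Add(1022, -1623076) = -1622054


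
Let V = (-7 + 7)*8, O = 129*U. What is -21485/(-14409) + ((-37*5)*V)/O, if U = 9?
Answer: 21485/14409 ≈ 1.4911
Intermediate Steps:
O = 1161 (O = 129*9 = 1161)
V = 0 (V = 0*8 = 0)
-21485/(-14409) + ((-37*5)*V)/O = -21485/(-14409) + (-37*5*0)/1161 = -21485*(-1/14409) - 185*0*(1/1161) = 21485/14409 + 0*(1/1161) = 21485/14409 + 0 = 21485/14409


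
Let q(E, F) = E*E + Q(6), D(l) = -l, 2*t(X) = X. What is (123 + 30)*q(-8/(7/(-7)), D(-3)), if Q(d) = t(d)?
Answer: 10251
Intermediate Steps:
t(X) = X/2
Q(d) = d/2
q(E, F) = 3 + E² (q(E, F) = E*E + (½)*6 = E² + 3 = 3 + E²)
(123 + 30)*q(-8/(7/(-7)), D(-3)) = (123 + 30)*(3 + (-8/(7/(-7)))²) = 153*(3 + (-8/(7*(-⅐)))²) = 153*(3 + (-8/(-1))²) = 153*(3 + (-8*(-1))²) = 153*(3 + 8²) = 153*(3 + 64) = 153*67 = 10251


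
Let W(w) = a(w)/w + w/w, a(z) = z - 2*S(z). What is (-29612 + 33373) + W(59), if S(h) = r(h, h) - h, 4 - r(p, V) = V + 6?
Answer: 222257/59 ≈ 3767.1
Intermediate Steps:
r(p, V) = -2 - V (r(p, V) = 4 - (V + 6) = 4 - (6 + V) = 4 + (-6 - V) = -2 - V)
S(h) = -2 - 2*h (S(h) = (-2 - h) - h = -2 - 2*h)
a(z) = 4 + 5*z (a(z) = z - 2*(-2 - 2*z) = z + (4 + 4*z) = 4 + 5*z)
W(w) = 1 + (4 + 5*w)/w (W(w) = (4 + 5*w)/w + w/w = (4 + 5*w)/w + 1 = 1 + (4 + 5*w)/w)
(-29612 + 33373) + W(59) = (-29612 + 33373) + (6 + 4/59) = 3761 + (6 + 4*(1/59)) = 3761 + (6 + 4/59) = 3761 + 358/59 = 222257/59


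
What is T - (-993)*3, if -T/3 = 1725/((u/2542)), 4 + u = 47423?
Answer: 128106351/47419 ≈ 2701.6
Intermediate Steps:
u = 47419 (u = -4 + 47423 = 47419)
T = -13154850/47419 (T = -5175/(47419/2542) = -5175/(47419*(1/2542)) = -5175/47419/2542 = -5175*2542/47419 = -3*4384950/47419 = -13154850/47419 ≈ -277.42)
T - (-993)*3 = -13154850/47419 - (-993)*3 = -13154850/47419 - 1*(-2979) = -13154850/47419 + 2979 = 128106351/47419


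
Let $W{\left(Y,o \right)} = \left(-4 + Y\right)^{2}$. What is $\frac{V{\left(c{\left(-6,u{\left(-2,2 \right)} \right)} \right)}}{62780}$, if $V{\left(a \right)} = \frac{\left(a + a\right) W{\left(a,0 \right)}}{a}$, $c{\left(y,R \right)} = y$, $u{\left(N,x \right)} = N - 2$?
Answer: $\frac{10}{3139} \approx 0.0031857$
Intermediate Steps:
$u{\left(N,x \right)} = -2 + N$
$V{\left(a \right)} = 2 \left(-4 + a\right)^{2}$ ($V{\left(a \right)} = \frac{\left(a + a\right) \left(-4 + a\right)^{2}}{a} = \frac{2 a \left(-4 + a\right)^{2}}{a} = 2 \left(-4 + a\right)^{2}$)
$\frac{V{\left(c{\left(-6,u{\left(-2,2 \right)} \right)} \right)}}{62780} = \frac{2 \left(-4 - 6\right)^{2}}{62780} = 2 \left(-10\right)^{2} \cdot \frac{1}{62780} = 2 \cdot 100 \cdot \frac{1}{62780} = 200 \cdot \frac{1}{62780} = \frac{10}{3139}$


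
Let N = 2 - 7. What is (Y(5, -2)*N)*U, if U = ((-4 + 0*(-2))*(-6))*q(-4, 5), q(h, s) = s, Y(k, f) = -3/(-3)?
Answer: -600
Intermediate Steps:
N = -5
Y(k, f) = 1 (Y(k, f) = -3*(-⅓) = 1)
U = 120 (U = ((-4 + 0*(-2))*(-6))*5 = ((-4 + 0)*(-6))*5 = -4*(-6)*5 = 24*5 = 120)
(Y(5, -2)*N)*U = (1*(-5))*120 = -5*120 = -600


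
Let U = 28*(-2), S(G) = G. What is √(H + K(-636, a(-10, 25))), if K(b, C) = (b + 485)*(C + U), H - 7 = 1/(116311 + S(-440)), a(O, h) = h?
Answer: √62941503664879/115871 ≈ 68.469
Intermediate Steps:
H = 811098/115871 (H = 7 + 1/(116311 - 440) = 7 + 1/115871 = 811098/115871 ≈ 7.0000)
U = -56
K(b, C) = (-56 + C)*(485 + b) (K(b, C) = (b + 485)*(C - 56) = (485 + b)*(-56 + C) = (-56 + C)*(485 + b))
√(H + K(-636, a(-10, 25))) = √(811098/115871 + (-27160 - 56*(-636) + 485*25 + 25*(-636))) = √(811098/115871 + (-27160 + 35616 + 12125 - 15900)) = √(811098/115871 + 4681) = √(543203249/115871) = √62941503664879/115871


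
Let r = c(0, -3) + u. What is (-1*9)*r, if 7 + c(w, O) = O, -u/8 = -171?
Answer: -12222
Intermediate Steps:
u = 1368 (u = -8*(-171) = 1368)
c(w, O) = -7 + O
r = 1358 (r = (-7 - 3) + 1368 = -10 + 1368 = 1358)
(-1*9)*r = -1*9*1358 = -9*1358 = -12222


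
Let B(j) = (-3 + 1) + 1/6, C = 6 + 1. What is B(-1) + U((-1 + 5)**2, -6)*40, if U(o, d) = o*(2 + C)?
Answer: 34549/6 ≈ 5758.2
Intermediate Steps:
C = 7
B(j) = -11/6 (B(j) = -2 + 1/6 = -11/6)
U(o, d) = 9*o (U(o, d) = o*(2 + 7) = o*9 = 9*o)
B(-1) + U((-1 + 5)**2, -6)*40 = -11/6 + (9*(-1 + 5)**2)*40 = -11/6 + (9*4**2)*40 = -11/6 + (9*16)*40 = -11/6 + 144*40 = -11/6 + 5760 = 34549/6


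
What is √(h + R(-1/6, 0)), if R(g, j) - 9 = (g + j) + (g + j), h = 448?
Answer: √4110/3 ≈ 21.370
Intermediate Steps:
R(g, j) = 9 + 2*g + 2*j (R(g, j) = 9 + ((g + j) + (g + j)) = 9 + (2*g + 2*j) = 9 + 2*g + 2*j)
√(h + R(-1/6, 0)) = √(448 + (9 + 2*(-1/6) + 2*0)) = √(448 + (9 + 2*(-1*⅙) + 0)) = √(448 + (9 + 2*(-⅙) + 0)) = √(448 + (9 - ⅓ + 0)) = √(448 + 26/3) = √(1370/3) = √4110/3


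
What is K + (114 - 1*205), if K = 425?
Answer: 334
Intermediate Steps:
K + (114 - 1*205) = 425 + (114 - 1*205) = 425 + (114 - 205) = 425 - 91 = 334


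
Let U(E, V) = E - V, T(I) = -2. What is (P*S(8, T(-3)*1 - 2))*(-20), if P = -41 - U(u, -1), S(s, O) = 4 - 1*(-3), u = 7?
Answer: 6860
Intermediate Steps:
S(s, O) = 7 (S(s, O) = 4 + 3 = 7)
P = -49 (P = -41 - (7 - 1*(-1)) = -41 - (7 + 1) = -41 - 1*8 = -41 - 8 = -49)
(P*S(8, T(-3)*1 - 2))*(-20) = -49*7*(-20) = -343*(-20) = 6860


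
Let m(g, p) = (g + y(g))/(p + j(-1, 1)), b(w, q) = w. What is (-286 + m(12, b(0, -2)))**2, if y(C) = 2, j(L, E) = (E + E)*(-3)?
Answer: 748225/9 ≈ 83136.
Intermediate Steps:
j(L, E) = -6*E (j(L, E) = (2*E)*(-3) = -6*E)
m(g, p) = (2 + g)/(-6 + p) (m(g, p) = (g + 2)/(p - 6*1) = (2 + g)/(p - 6) = (2 + g)/(-6 + p))
(-286 + m(12, b(0, -2)))**2 = (-286 + (2 + 12)/(-6 + 0))**2 = (-286 + 14/(-6))**2 = (-286 - 1/6*14)**2 = (-286 - 7/3)**2 = (-865/3)**2 = 748225/9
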